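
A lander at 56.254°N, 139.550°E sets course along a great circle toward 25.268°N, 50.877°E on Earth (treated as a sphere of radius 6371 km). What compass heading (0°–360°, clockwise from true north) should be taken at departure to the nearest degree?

284°

With φ₁ = 0.9818, φ₂ = 0.4410, Δλ = -1.5476 rad, the forward-azimuth formula gives
θ = atan2( sin Δλ cos φ₂ , cos φ₁ sin φ₂ − sin φ₁ cos φ₂ cos Δλ ) = atan2(-0.9041, 0.2197) = -76.34°.
Adding 360° brings this into [0°, 360°): 284°.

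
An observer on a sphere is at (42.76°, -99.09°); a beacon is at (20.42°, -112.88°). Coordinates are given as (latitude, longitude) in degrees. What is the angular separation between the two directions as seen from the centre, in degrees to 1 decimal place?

25.2°

In radians: φ₁ = 0.7463, φ₂ = 0.3564, Δλ = -13.790° = -0.2407 rad.
cos c = sin φ₁ sin φ₂ + cos φ₁ cos φ₂ cos Δλ = (0.6789)(0.3489) + (0.7342)(0.9372)(0.9712) = 0.90511,
so c = arccos(0.90511) = 0.43915 rad.
So the angular separation is 25.2°.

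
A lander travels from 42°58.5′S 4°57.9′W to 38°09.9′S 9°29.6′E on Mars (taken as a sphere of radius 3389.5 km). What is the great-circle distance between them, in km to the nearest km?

With latitudes φ₁ = -42.975°, φ₂ = -38.165° and longitude difference Δλ = 14.458°:
cos c = sin φ₁ sin φ₂ + cos φ₁ cos φ₂ cos Δλ = (-0.6817)(-0.6179) + (0.7317)(0.7862)(0.9683) = 0.97826,
so c = arccos(0.97826) = 0.20890 rad.
Distance = R·c = 3389.5 × 0.2089 ≈ 708 km.

708 km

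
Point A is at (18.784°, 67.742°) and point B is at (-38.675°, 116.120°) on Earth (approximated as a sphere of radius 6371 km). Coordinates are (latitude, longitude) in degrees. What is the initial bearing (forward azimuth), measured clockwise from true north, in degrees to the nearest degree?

Δλ = 48.378° = 0.8444 rad.
y = sin Δλ · cos φ₂ = (0.7475)(0.7807) = 0.5836
x = cos φ₁ sin φ₂ − sin φ₁ cos φ₂ cos Δλ = (0.9467)(-0.6249) − (0.3220)(0.7807)(0.6642) = -0.7586
θ = atan2(y, x) = 142.43°, so the bearing is 142°.

142°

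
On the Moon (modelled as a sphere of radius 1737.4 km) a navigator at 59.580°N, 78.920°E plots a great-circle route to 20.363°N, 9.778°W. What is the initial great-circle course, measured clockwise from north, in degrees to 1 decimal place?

279.6°

Δλ = -88.698° = -1.5481 rad.
y = sin Δλ · cos φ₂ = (-0.9997)(0.9375) = -0.9373
x = cos φ₁ sin φ₂ − sin φ₁ cos φ₂ cos Δλ = (0.5063)(0.3480) − (0.8623)(0.9375)(0.0227) = 0.1578
θ = atan2(y, x) = -80.44°; adding 360° gives 279.6°.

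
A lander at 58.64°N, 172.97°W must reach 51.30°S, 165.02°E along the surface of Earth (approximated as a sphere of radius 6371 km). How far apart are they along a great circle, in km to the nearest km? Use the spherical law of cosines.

12386 km

In radians: φ₁ = 1.0235, φ₂ = -0.8954, Δλ = -22.010° = -0.3841 rad.
cos c = sin φ₁ sin φ₂ + cos φ₁ cos φ₂ cos Δλ = (0.8539)(-0.7804) + (0.5204)(0.6252)(0.9271) = -0.36475,
so c = arccos(-0.36475) = 1.94416 rad.
Distance = R·c = 6371 × 1.9442 ≈ 12386 km.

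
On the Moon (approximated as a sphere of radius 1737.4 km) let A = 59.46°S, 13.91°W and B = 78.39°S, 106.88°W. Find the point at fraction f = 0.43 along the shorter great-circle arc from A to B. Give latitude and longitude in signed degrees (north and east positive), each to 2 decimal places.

The central angle between A and B is δ = 0.5765 rad.
With f = 0.43, the slerp weights are sin((1−f)δ)/sin δ = 0.5921 and sin(fδ)/sin δ = 0.4501.
Weighted sum of the unit vectors: (0.5921)·(0.4932,-0.1222,-0.8613) + (0.4501)·(-0.0584,-0.1926,-0.9795) = (0.2657, -0.1590, -0.9508).
Converting back: φ = atan2(z, √(x²+y²)) = -71.96°, λ = atan2(y, x) = -30.90°.

-71.96°, -30.90°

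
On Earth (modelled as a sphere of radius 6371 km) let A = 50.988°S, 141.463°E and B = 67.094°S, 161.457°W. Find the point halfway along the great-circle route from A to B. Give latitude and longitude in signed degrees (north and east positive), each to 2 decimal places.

Central angle δ = 0.5569 rad. Interpolating on the sphere with fraction f = 0.5:
P = [sin((1−f)δ)·A + sin(fδ)·B] / sin δ = 0.5200·A + 0.5200·B in Cartesian coordinates,
giving P = (-0.4480, 0.1396, -0.8831), i.e. latitude -62.02°, longitude 162.69°.

-62.02°, 162.69°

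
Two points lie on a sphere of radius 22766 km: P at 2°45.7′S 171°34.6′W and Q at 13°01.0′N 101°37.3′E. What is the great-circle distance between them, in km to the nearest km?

With latitudes φ₁ = -2.762°, φ₂ = 13.017° and longitude difference Δλ = -86.802°:
cos c = sin φ₁ sin φ₂ + cos φ₁ cos φ₂ cos Δλ = (-0.0482)(0.2252) + (0.9988)(0.9743)(0.0558) = 0.04344,
so c = arccos(0.04344) = 1.52734 rad.
Distance = R·c = 22766 × 1.5273 ≈ 34771 km.

34771 km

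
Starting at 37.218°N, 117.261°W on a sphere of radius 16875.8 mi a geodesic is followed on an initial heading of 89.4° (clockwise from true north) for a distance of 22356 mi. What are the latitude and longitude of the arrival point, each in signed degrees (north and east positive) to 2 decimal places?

Angular distance δ = d/R = 22356/16875.8 = 1.32474 rad; initial bearing θ = 1.5603 rad.
sin φ₂ = sin φ₁ cos δ + cos φ₁ sin δ cos θ = (0.6048)(0.2436) + (0.7963)(0.9699)(0.0105) = 0.1554, so φ₂ = 8.94°.
Δλ = atan2(sin θ sin δ cos φ₁, cos δ − sin φ₁ sin φ₂) = atan2(0.7723, 0.1496) = 79.039°.
λ₂ = -117.261° + 79.039° = -38.22°.

8.94°, -38.22°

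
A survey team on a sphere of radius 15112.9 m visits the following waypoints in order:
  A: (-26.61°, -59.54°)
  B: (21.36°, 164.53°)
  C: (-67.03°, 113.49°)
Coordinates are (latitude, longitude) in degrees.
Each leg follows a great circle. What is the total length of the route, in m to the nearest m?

Leg A→B: central angle 2.4363 rad, distance 36819.1 m.
Leg B→C: central angle 1.6778 rad, distance 25356.8 m.
Total: 36819.1 + 25356.8 ≈ 62176 m.

62176 m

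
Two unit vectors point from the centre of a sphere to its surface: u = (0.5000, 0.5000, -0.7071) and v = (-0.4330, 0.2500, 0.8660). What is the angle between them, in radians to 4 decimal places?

u·v = -0.7038; |u| = 1.0000, |v| = 1.0000.
cos θ = (u·v)/(|u||v|) = -0.7039, so θ = 2.3516 rad.

2.3516 rad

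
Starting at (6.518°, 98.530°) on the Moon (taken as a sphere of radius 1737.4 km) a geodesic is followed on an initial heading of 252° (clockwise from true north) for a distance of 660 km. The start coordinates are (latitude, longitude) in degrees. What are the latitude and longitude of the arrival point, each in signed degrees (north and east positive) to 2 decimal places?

Angular distance δ = d/R = 660/1737.4 = 0.37988 rad; initial bearing θ = 4.3982 rad.
sin φ₂ = sin φ₁ cos δ + cos φ₁ sin δ cos θ = (0.1135)(0.9287) + (0.9935)(0.3708)(-0.3090) = -0.0084, so φ₂ = -0.48°.
Δλ = atan2(sin θ sin δ cos φ₁, cos δ − sin φ₁ sin φ₂) = atan2(-0.3504, 0.9297) = -20.651°.
λ₂ = 98.530° − 20.651° = 77.88°.

-0.48°, 77.88°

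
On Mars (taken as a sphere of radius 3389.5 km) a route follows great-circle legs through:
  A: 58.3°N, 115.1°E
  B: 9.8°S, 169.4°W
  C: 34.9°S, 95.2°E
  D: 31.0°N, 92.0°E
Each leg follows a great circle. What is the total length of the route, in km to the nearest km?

Leg A→B: central angle 1.5860 rad, distance 5375.6 km.
Leg B→C: central angle 1.5495 rad, distance 5251.9 km.
Leg C→D: central angle 1.1514 rad, distance 3902.6 km.
Total: 5375.6 + 5251.9 + 3902.6 ≈ 14530 km.

14530 km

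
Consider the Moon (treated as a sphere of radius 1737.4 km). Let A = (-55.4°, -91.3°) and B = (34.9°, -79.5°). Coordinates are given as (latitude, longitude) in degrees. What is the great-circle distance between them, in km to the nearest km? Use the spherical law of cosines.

Let φ₁ = -0.9669 rad, φ₂ = 0.6091 rad, and Δλ = 0.2059 rad.
cos c = sin φ₁ sin φ₂ + cos φ₁ cos φ₂ cos Δλ = (-0.8231)(0.5721) + (0.5678)(0.8202)(0.9789) = -0.01508,
so c = arccos(-0.01508) = 1.58587 rad.
Distance = R·c = 1737.4 × 1.5859 ≈ 2755 km.

2755 km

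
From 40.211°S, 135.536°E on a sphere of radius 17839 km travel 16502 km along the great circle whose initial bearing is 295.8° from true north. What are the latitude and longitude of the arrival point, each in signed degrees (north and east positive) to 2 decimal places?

-7.07°, 89.10°

Angular distance δ = d/R = 16502/17839 = 0.92505 rad; initial bearing θ = 5.1627 rad.
sin φ₂ = sin φ₁ cos δ + cos φ₁ sin δ cos θ = (-0.6456)(0.6018) + (0.7637)(0.7987)(0.4352) = -0.1231, so φ₂ = -7.07°.
Δλ = atan2(sin θ sin δ cos φ₁, cos δ − sin φ₁ sin φ₂) = atan2(-0.5491, 0.5223) = -46.431°.
λ₂ = 135.536° − 46.431° = 89.10°.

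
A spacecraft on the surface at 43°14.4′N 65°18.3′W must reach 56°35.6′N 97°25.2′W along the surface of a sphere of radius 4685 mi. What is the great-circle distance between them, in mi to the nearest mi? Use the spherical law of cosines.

1985 mi

In radians: φ₁ = 0.7547, φ₂ = 0.9877, Δλ = -32.115° = -0.5605 rad.
cos c = sin φ₁ sin φ₂ + cos φ₁ cos φ₂ cos Δλ = (0.6851)(0.8348) + (0.7285)(0.5506)(0.8470) = 0.91159,
so c = arccos(0.91159) = 0.42366 rad.
Distance = R·c = 4685 × 0.4237 ≈ 1985 mi.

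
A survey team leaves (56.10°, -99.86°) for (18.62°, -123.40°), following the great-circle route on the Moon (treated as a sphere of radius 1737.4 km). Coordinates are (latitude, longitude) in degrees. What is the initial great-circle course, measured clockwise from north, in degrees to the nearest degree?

Δλ = -23.540° = -0.4109 rad.
y = sin Δλ · cos φ₂ = (-0.3994)(0.9477) = -0.3785
x = cos φ₁ sin φ₂ − sin φ₁ cos φ₂ cos Δλ = (0.5577)(0.3193) − (0.8300)(0.9477)(0.9168) = -0.5430
θ = atan2(y, x) = -145.12°; adding 360° gives 215°.

215°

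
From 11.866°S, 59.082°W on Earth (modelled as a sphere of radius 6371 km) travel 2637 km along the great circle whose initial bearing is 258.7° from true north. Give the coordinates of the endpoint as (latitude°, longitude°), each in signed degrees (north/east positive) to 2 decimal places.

-15.39°, -83.23°

Angular distance δ = d/R = 2637/6371 = 0.41391 rad; initial bearing θ = 4.5152 rad.
sin φ₂ = sin φ₁ cos δ + cos φ₁ sin δ cos θ = (-0.2056)(0.9156) + (0.9786)(0.4022)(-0.1959) = -0.2654, so φ₂ = -15.39°.
Δλ = atan2(sin θ sin δ cos φ₁, cos δ − sin φ₁ sin φ₂) = atan2(-0.3860, 0.8610) = -24.146°.
λ₂ = -59.082° − 24.146° = -83.23°.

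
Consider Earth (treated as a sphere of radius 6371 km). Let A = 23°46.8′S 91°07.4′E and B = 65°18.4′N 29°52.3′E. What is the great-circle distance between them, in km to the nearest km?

With latitudes φ₁ = -23.780°, φ₂ = 65.307° and longitude difference Δλ = -61.252°:
Haversine: a = sin²(Δφ/2) + cos φ₁ cos φ₂ sin²(Δλ/2) = 0.4920 + (0.9151)(0.4178)(0.2595) = 0.59124.
Central angle c = 2·arcsin(√a) = 1.75431 rad.
Distance = R·c = 6371 × 1.7543 ≈ 11177 km.

11177 km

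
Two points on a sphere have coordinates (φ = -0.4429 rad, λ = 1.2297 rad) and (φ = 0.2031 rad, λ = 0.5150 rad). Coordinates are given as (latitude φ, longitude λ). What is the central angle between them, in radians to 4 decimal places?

With latitudes φ₁ = -25.376°, φ₂ = 11.637° and longitude difference Δλ = -40.949°:
cos c = sin φ₁ sin φ₂ + cos φ₁ cos φ₂ cos Δλ = (-0.4286)(0.2017) + (0.9035)(0.9794)(0.7553) = 0.58194,
so c = arccos(0.58194) = 0.94968 rad.
So the angular separation is 0.9497 rad.

0.9497 rad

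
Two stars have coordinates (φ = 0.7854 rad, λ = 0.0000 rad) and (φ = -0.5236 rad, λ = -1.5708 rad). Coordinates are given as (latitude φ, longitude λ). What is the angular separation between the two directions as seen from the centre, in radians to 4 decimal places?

In radians: φ₁ = 0.7854, φ₂ = -0.5236, Δλ = -90.000° = -1.5708 rad.
Haversine: a = sin²(Δφ/2) + cos φ₁ cos φ₂ sin²(Δλ/2) = 0.3706 + (0.7071)(0.8660)(0.5000) = 0.67678.
Central angle c = 2·arcsin(√a) = 1.93217 rad.
So the angular separation is 1.9322 rad.

1.9322 rad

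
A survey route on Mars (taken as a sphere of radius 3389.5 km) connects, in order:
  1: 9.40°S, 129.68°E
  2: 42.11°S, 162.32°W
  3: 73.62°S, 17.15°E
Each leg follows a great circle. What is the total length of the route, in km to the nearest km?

Leg 1→2: central angle 1.1770 rad, distance 3989.5 km.
Leg 2→3: central angle 1.1217 rad, distance 3802.0 km.
Total: 3989.5 + 3802.0 ≈ 7792 km.

7792 km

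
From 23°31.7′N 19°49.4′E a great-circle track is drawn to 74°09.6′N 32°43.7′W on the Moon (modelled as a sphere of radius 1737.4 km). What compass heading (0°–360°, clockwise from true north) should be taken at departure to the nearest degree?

Δλ = -52.552° = -0.9172 rad.
y = sin Δλ · cos φ₂ = (-0.7939)(0.2730) = -0.2167
x = cos φ₁ sin φ₂ − sin φ₁ cos φ₂ cos Δλ = (0.9169)(0.9620) − (0.3992)(0.2730)(0.6080) = 0.8158
θ = atan2(y, x) = -14.88°; adding 360° gives 345°.

345°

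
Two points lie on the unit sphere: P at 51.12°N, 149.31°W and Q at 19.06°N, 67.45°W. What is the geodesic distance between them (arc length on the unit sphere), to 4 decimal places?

1.2258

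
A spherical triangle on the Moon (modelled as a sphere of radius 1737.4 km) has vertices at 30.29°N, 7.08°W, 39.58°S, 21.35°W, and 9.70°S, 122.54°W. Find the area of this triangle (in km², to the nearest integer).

Side lengths (central angles): a = 1.6109, b = 2.0385, c = 1.2412 rad; semiperimeter s = 2.4453.
By l'Huilier's theorem, tan(E/4) = √[tan(s/2) tan((s−a)/2) tan((s−b)/2) tan((s−c)/2)], giving spherical excess E = 1.5771 rad.
Area = E·R² = 1.5771 × (1737.4)² ≈ 4760454 km².

4760454 km²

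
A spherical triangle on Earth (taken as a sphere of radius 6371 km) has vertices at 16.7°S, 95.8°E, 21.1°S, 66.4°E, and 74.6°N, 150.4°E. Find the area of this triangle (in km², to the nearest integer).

Side lengths (central angles): a = 1.8978, b = 1.7009, c = 0.4908 rad; semiperimeter s = 2.0447.
By l'Huilier's theorem, tan(E/4) = √[tan(s/2) tan((s−a)/2) tan((s−b)/2) tan((s−c)/2)], giving spherical excess E = 0.5698 rad.
Area = E·R² = 0.5698 × (6371)² ≈ 23126281 km².

23126281 km²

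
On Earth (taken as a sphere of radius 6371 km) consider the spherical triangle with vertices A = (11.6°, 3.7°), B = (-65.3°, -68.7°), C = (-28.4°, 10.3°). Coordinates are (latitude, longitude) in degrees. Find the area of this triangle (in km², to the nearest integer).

12718542 km²

Side lengths (central angles): a = 1.0446, b = 0.7070, c = 1.6297 rad; semiperimeter s = 1.6907.
By l'Huilier's theorem, tan(E/4) = √[tan(s/2) tan((s−a)/2) tan((s−b)/2) tan((s−c)/2)], giving spherical excess E = 0.3133 rad.
Area = E·R² = 0.3133 × (6371)² ≈ 12718542 km².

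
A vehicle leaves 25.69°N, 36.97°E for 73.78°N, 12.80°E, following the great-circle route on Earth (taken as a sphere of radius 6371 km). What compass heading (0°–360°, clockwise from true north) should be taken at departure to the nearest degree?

Δλ = -24.170° = -0.4218 rad.
y = sin Δλ · cos φ₂ = (-0.4094)(0.2793) = -0.1144
x = cos φ₁ sin φ₂ − sin φ₁ cos φ₂ cos Δλ = (0.9012)(0.9602) − (0.4335)(0.2793)(0.9123) = 0.7548
θ = atan2(y, x) = -8.62°; adding 360° gives 351°.

351°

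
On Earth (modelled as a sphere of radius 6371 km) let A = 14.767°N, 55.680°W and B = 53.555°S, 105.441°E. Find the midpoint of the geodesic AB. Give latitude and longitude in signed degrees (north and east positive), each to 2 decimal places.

The central angle between A and B is δ = 2.4167 rad.
With f = 0.5, the slerp weights are sin((1−f)δ)/sin δ = 1.4102 and sin(fδ)/sin δ = 1.4102.
Weighted sum of the unit vectors: (1.4102)·(0.5452,-0.7986,0.2549) + (1.4102)·(-0.1582,0.5726,-0.8044) = (0.5458, -0.3187, -0.7749).
Converting back: φ = atan2(z, √(x²+y²)) = -50.80°, λ = atan2(y, x) = -30.28°.

-50.80°, -30.28°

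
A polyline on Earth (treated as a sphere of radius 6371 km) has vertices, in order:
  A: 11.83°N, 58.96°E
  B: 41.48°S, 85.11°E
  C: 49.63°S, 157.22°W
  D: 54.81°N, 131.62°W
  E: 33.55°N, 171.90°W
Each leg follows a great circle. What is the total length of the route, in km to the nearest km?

30469 km

Leg A→B: central angle 1.0211 rad, distance 6505.4 km.
Leg B→C: central angle 1.2877 rad, distance 8204.2 km.
Leg C→D: central angle 1.8609 rad, distance 11855.5 km.
Leg D→E: central angle 0.6128 rad, distance 3903.9 km.
Total: 6505.4 + 8204.2 + 11855.5 + 3903.9 ≈ 30469 km.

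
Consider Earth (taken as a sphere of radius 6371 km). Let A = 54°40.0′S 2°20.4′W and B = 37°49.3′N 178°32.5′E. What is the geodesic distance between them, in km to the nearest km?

With latitudes φ₁ = -54.667°, φ₂ = 37.822° and longitude difference Δλ = -179.118°:
Haversine: a = sin²(Δφ/2) + cos φ₁ cos φ₂ sin²(Δλ/2) = 0.5217 + (0.5783)(0.7899)(0.9999) = 0.97852.
Central angle c = 2·arcsin(√a) = 2.84741 rad.
Distance = R·c = 6371 × 2.8474 ≈ 18141 km.

18141 km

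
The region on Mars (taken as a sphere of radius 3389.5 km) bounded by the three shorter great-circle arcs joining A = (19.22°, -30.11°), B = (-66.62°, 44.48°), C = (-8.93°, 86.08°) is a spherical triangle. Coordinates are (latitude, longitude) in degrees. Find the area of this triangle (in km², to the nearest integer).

Side lengths (central angles): a = 1.1201, b = 2.0519, c = 1.7748 rad; semiperimeter s = 2.4734.
By l'Huilier's theorem, tan(E/4) = √[tan(s/2) tan((s−a)/2) tan((s−b)/2) tan((s−c)/2)], giving spherical excess E = 1.6061 rad.
Area = E·R² = 1.6061 × (3389.5)² ≈ 18452118 km².

18452118 km²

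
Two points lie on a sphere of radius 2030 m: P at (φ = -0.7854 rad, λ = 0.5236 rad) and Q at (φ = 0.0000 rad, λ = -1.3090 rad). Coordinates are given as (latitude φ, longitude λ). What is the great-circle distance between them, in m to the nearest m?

3562 m

In radians: φ₁ = -0.7854, φ₂ = 0.0000, Δλ = -105.000° = -1.8326 rad.
cos c = sin φ₁ sin φ₂ + cos φ₁ cos φ₂ cos Δλ = (-0.7071)(0.0000) + (0.7071)(1.0000)(-0.2588) = -0.18302,
so c = arccos(-0.18302) = 1.75485 rad.
Distance = R·c = 2030 × 1.7548 ≈ 3562 m.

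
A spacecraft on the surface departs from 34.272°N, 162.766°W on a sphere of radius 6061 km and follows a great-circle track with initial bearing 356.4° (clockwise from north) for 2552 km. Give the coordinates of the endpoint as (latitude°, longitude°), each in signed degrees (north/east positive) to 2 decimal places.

58.32°, -165.57°

Angular distance δ = d/R = 2552/6061 = 0.42105 rad; initial bearing θ = 6.2204 rad.
sin φ₂ = sin φ₁ cos δ + cos φ₁ sin δ cos θ = (0.5631)(0.9127) + (0.8264)(0.4087)(0.9980) = 0.8510, so φ₂ = 58.32°.
Δλ = atan2(sin θ sin δ cos φ₁, cos δ − sin φ₁ sin φ₂) = atan2(-0.0212, 0.4334) = -2.801°.
λ₂ = -162.766° − 2.801° = -165.57°.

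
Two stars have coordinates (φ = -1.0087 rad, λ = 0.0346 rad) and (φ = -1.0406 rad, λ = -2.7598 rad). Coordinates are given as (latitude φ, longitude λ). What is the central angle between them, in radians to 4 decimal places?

In radians: φ₁ = -1.0087, φ₂ = -1.0406, Δλ = -160.107° = -2.7944 rad.
Haversine: a = sin²(Δφ/2) + cos φ₁ cos φ₂ sin²(Δλ/2) = 0.0003 + (0.5330)(0.5057)(0.9702) = 0.26173.
Central angle c = 2·arcsin(√a) = 1.07409 rad.
So the angular separation is 1.0741 rad.

1.0741 rad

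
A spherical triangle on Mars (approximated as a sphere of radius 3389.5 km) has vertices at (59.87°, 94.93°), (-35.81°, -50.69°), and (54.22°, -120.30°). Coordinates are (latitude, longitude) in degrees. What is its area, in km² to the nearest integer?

Side lengths (central angles): a = 1.8854, b = 1.0906, c = 2.5718 rad; semiperimeter s = 2.7739.
By l'Huilier's theorem, tan(E/4) = √[tan(s/2) tan((s−a)/2) tan((s−b)/2) tan((s−c)/2)], giving spherical excess E = 1.9777 rad.
Area = E·R² = 1.9777 × (3389.5)² ≈ 22720911 km².

22720911 km²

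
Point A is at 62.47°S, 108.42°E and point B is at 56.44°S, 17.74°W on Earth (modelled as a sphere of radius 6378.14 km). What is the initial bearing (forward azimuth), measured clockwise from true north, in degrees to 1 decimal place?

213.5°

Δλ = -126.160° = -2.2019 rad.
y = sin Δλ · cos φ₂ = (-0.8074)(0.5528) = -0.4463
x = cos φ₁ sin φ₂ − sin φ₁ cos φ₂ cos Δλ = (0.4622)(-0.8333) − (-0.8868)(0.5528)(-0.5900) = -0.6744
θ = atan2(y, x) = -146.50°; adding 360° gives 213.5°.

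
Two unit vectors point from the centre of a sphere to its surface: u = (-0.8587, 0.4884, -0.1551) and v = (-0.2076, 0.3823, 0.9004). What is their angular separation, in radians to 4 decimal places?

1.3435 rad

u·v = 0.2253; |u| = 1.0000, |v| = 1.0000.
cos θ = (u·v)/(|u||v|) = 0.2253, so θ = 1.3435 rad.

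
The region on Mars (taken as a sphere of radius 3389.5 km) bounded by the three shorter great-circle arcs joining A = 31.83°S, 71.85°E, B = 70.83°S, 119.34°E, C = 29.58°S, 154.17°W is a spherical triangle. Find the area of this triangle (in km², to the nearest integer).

2982830 km²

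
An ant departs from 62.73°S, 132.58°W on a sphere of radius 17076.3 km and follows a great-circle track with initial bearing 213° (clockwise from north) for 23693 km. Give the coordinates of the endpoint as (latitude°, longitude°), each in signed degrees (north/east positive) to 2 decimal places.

Angular distance δ = d/R = 23693/17076.3 = 1.38748 rad; initial bearing θ = 3.7176 rad.
sin φ₂ = sin φ₁ cos δ + cos φ₁ sin δ cos θ = (-0.8889)(0.1823) + (0.4582)(0.9832)(-0.8387) = -0.5399, so φ₂ = -32.67°.
Δλ = atan2(sin θ sin δ cos φ₁, cos δ − sin φ₁ sin φ₂) = atan2(-0.2454, -0.2976) = -140.492°.
λ₂ = -132.580° − 140.492° = -273.07° → 86.93° after wrapping to (−180°, 180°].

-32.67°, 86.93°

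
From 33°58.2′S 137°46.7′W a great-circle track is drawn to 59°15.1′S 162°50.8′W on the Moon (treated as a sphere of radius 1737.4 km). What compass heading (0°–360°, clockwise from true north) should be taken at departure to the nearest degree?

With φ₁ = -0.5929, φ₂ = -1.0341, Δλ = -0.4375 rad, the forward-azimuth formula gives
θ = atan2( sin Δλ cos φ₂ , cos φ₁ sin φ₂ − sin φ₁ cos φ₂ cos Δλ ) = atan2(-0.2166, -0.4540) = -154.49°.
Adding 360° brings this into [0°, 360°): 206°.

206°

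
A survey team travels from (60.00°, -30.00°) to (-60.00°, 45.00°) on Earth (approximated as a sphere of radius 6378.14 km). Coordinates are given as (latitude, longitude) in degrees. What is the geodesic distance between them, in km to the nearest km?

Let φ₁ = 1.0472 rad, φ₂ = -1.0472 rad, and Δλ = 1.3090 rad.
cos c = sin φ₁ sin φ₂ + cos φ₁ cos φ₂ cos Δλ = (0.8660)(-0.8660) + (0.5000)(0.5000)(0.2588) = -0.68530,
so c = arccos(-0.68530) = 2.32581 rad.
Distance = R·c = 6378.14 × 2.3258 ≈ 14834 km.

14834 km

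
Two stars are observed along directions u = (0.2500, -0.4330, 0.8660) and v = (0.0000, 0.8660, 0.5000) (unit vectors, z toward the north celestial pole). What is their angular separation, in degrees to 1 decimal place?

86.7°

u·v = 0.0580; |u| = 1.0000, |v| = 1.0000.
cos θ = (u·v)/(|u||v|) = 0.0580, so θ = 86.7°.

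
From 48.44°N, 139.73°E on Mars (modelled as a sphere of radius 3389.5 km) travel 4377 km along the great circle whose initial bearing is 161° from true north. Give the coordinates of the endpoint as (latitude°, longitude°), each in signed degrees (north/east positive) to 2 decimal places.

-23.36°, 159.66°

Angular distance δ = d/R = 4377/3389.5 = 1.29134 rad; initial bearing θ = 2.8100 rad.
sin φ₂ = sin φ₁ cos δ + cos φ₁ sin δ cos θ = (0.7483)(0.2758) + (0.6634)(0.9612)(-0.9455) = -0.3965, so φ₂ = -23.36°.
Δλ = atan2(sin θ sin δ cos φ₁, cos δ − sin φ₁ sin φ₂) = atan2(0.2076, 0.5725) = 19.931°.
λ₂ = 139.730° + 19.931° = 159.66°.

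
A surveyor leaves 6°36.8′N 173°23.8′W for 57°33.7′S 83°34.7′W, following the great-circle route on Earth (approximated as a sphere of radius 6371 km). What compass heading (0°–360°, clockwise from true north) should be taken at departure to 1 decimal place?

With φ₁ = 0.1154, φ₂ = -1.0046, Δλ = 1.5676 rad, the forward-azimuth formula gives
θ = atan2( sin Δλ cos φ₂ , cos φ₁ sin φ₂ − sin φ₁ cos φ₂ cos Δλ ) = atan2(0.5364, -0.8385) = 147.39°.
So the initial bearing is 147.4°.

147.4°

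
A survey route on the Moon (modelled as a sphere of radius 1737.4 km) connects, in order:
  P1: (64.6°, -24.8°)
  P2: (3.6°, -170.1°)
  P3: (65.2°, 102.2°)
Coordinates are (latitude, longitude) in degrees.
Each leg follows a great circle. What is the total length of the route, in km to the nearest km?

Leg P1→P2: central angle 1.8705 rad, distance 3249.8 km.
Leg P2→P3: central angle 1.4969 rad, distance 2600.8 km.
Total: 3249.8 + 2600.8 ≈ 5851 km.

5851 km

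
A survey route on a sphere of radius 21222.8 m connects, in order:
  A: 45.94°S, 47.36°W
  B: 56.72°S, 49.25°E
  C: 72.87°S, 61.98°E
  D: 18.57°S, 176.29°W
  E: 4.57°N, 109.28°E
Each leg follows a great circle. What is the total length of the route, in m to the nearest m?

85511 m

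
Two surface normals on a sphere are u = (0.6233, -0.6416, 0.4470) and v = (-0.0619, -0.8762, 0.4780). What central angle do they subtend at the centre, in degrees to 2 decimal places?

42.50°

u·v = 0.7373; |u| = 1.0000, |v| = 1.0000.
cos θ = (u·v)/(|u||v|) = 0.7373, so θ = 42.50°.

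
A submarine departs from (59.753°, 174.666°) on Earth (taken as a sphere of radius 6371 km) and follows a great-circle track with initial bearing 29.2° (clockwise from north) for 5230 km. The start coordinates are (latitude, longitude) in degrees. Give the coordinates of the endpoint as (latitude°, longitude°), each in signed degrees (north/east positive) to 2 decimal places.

65.58°, -65.05°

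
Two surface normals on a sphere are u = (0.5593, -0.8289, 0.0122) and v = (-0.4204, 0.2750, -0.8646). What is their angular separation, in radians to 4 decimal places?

2.0642 rad

u·v = -0.4736; |u| = 1.0000, |v| = 0.9999.
cos θ = (u·v)/(|u||v|) = -0.4736, so θ = 2.0642 rad.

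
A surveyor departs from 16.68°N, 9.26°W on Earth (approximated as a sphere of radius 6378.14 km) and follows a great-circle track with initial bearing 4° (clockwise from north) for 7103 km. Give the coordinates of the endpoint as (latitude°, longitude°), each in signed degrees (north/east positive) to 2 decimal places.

Angular distance δ = d/R = 7103/6378.14 = 1.11365 rad; initial bearing θ = 0.0698 rad.
sin φ₂ = sin φ₁ cos δ + cos φ₁ sin δ cos θ = (0.2870)(0.4414) + (0.9579)(0.8973)(0.9976) = 0.9842, so φ₂ = 79.79°.
Δλ = atan2(sin θ sin δ cos φ₁, cos δ − sin φ₁ sin φ₂) = atan2(0.0600, 0.1589) = 20.672°.
λ₂ = -9.260° + 20.672° = 11.41°.

79.79°, 11.41°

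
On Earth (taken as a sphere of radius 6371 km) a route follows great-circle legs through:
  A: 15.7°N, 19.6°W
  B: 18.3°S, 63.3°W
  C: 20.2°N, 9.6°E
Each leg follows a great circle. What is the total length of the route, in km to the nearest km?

Leg A→B: central angle 0.9572 rad, distance 6098.2 km.
Leg B→C: central angle 1.4166 rad, distance 9025.2 km.
Total: 6098.2 + 9025.2 ≈ 15123 km.

15123 km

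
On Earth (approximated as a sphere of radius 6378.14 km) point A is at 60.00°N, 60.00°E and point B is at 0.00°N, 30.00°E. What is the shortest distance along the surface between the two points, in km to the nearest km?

In radians: φ₁ = 1.0472, φ₂ = 0.0000, Δλ = -30.000° = -0.5236 rad.
cos c = sin φ₁ sin φ₂ + cos φ₁ cos φ₂ cos Δλ = (0.8660)(0.0000) + (0.5000)(1.0000)(0.8660) = 0.43301,
so c = arccos(0.43301) = 1.12296 rad.
Distance = R·c = 6378.14 × 1.1230 ≈ 7162 km.

7162 km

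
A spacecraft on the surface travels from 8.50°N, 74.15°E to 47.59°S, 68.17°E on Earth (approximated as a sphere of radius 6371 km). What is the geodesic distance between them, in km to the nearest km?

6265 km

Let φ₁ = 0.1484 rad, φ₂ = -0.8306 rad, and Δλ = -0.1044 rad.
Haversine: a = sin²(Δφ/2) + cos φ₁ cos φ₂ sin²(Δλ/2) = 0.2211 + (0.9890)(0.6744)(0.0027) = 0.22287.
Central angle c = 2·arcsin(√a) = 0.98332 rad.
Distance = R·c = 6371 × 0.9833 ≈ 6265 km.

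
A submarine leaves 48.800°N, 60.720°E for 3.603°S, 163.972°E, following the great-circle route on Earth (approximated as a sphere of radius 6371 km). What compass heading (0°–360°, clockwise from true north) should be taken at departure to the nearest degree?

82°

Δλ = 103.252° = 1.8021 rad.
y = sin Δλ · cos φ₂ = (0.9734)(0.9980) = 0.9714
x = cos φ₁ sin φ₂ − sin φ₁ cos φ₂ cos Δλ = (0.6587)(-0.0628) − (0.7524)(0.9980)(-0.2292) = 0.1307
θ = atan2(y, x) = 82.33°, so the bearing is 82°.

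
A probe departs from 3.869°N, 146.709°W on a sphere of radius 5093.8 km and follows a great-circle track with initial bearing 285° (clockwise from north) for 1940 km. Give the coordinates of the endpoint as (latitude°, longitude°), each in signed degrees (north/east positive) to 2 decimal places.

9.13°, -168.03°

Angular distance δ = d/R = 1940/5093.8 = 0.38086 rad; initial bearing θ = 4.9742 rad.
sin φ₂ = sin φ₁ cos δ + cos φ₁ sin δ cos θ = (0.0675)(0.9283) + (0.9977)(0.3717)(0.2588) = 0.1586, so φ₂ = 9.13°.
Δλ = atan2(sin θ sin δ cos φ₁, cos δ − sin φ₁ sin φ₂) = atan2(-0.3582, 0.9176) = -21.325°.
λ₂ = -146.709° − 21.325° = -168.03°.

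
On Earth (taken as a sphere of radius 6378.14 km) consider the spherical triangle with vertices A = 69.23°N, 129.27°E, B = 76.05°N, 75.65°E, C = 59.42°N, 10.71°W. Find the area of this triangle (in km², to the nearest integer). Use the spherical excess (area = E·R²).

Side lengths (central angles): a = 0.5674, b = 0.8409, c = 0.2904 rad; semiperimeter s = 0.8493.
By l'Huilier's theorem, tan(E/4) = √[tan(s/2) tan((s−a)/2) tan((s−b)/2) tan((s−c)/2)], giving spherical excess E = 0.0352 rad.
Area = E·R² = 0.0352 × (6378.14)² ≈ 1433350 km².

1433350 km²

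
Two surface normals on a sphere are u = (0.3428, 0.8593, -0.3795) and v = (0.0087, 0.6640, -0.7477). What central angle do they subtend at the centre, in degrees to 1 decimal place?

31.0°

u·v = 0.8573; |u| = 1.0000, |v| = 1.0000.
cos θ = (u·v)/(|u||v|) = 0.8573, so θ = 31.0°.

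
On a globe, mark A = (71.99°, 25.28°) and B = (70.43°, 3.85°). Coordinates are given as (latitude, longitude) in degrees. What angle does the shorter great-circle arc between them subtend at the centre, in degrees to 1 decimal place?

7.0°

Let φ₁ = 1.2565 rad, φ₂ = 1.2292 rad, and Δλ = -0.3740 rad.
Haversine: a = sin²(Δφ/2) + cos φ₁ cos φ₂ sin²(Δλ/2) = 0.0002 + (0.3092)(0.3350)(0.0346) = 0.00377.
Central angle c = 2·arcsin(√a) = 0.12280 rad.
So the angular separation is 7.0°.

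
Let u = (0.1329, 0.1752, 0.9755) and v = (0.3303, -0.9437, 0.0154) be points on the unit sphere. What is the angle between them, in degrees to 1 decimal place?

96.1°

u·v = -0.1064; |u| = 1.0000, |v| = 1.0000.
cos θ = (u·v)/(|u||v|) = -0.1064, so θ = 96.1°.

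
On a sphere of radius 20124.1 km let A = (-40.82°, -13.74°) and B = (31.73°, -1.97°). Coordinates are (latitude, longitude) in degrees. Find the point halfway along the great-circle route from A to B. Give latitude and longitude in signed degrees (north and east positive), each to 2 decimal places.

The central angle between A and B is δ = 1.2804 rad.
With f = 0.5, the slerp weights are sin((1−f)δ)/sin δ = 0.6235 and sin(fδ)/sin δ = 0.6235.
Weighted sum of the unit vectors: (0.6235)·(0.7351,-0.1797,-0.6537) + (0.6235)·(0.8500,-0.0292,0.5259) = (0.9883, -0.1303, -0.0797).
Converting back: φ = atan2(z, √(x²+y²)) = -4.57°, λ = atan2(y, x) = -7.51°.

-4.57°, -7.51°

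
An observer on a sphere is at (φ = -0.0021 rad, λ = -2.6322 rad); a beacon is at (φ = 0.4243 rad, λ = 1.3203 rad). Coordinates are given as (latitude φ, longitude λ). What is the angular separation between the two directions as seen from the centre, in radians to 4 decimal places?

Let φ₁ = -0.0021 rad, φ₂ = 0.4243 rad, and Δλ = -2.3307 rad.
Haversine: a = sin²(Δφ/2) + cos φ₁ cos φ₂ sin²(Δλ/2) = 0.0448 + (1.0000)(0.9113)(0.8444) = 0.81431.
Central angle c = 2·arcsin(√a) = 2.25058 rad.
So the angular separation is 2.2506 rad.

2.2506 rad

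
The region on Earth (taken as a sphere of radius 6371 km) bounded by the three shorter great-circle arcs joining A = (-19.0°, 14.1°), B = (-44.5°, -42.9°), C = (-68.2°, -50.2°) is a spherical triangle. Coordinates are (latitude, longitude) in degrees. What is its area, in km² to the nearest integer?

Side lengths (central angles): a = 0.4190, b = 1.0989, c = 0.9329 rad; semiperimeter s = 1.2254.
By l'Huilier's theorem, tan(E/4) = √[tan(s/2) tan((s−a)/2) tan((s−b)/2) tan((s−c)/2)], giving spherical excess E = 0.2113 rad.
Area = E·R² = 0.2113 × (6371)² ≈ 8578307 km².

8578307 km²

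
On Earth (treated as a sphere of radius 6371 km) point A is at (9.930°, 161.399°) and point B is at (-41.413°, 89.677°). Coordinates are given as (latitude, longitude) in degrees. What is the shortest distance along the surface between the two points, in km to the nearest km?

Let φ₁ = 0.1733 rad, φ₂ = -0.7228 rad, and Δλ = -1.2518 rad.
cos c = sin φ₁ sin φ₂ + cos φ₁ cos φ₂ cos Δλ = (0.1724)(-0.6615) + (0.9850)(0.7500)(0.3136) = 0.11762,
so c = arccos(0.11762) = 1.45291 rad.
Distance = R·c = 6371 × 1.4529 ≈ 9256 km.

9256 km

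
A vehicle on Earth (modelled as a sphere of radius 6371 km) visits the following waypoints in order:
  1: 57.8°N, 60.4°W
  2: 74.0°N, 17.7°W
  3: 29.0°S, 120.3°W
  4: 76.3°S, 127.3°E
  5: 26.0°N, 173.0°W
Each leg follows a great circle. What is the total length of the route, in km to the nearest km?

Leg 1→2: central angle 0.3992 rad, distance 2543.5 km.
Leg 2→3: central angle 2.1160 rad, distance 13481.2 km.
Leg 3→4: central angle 1.1679 rad, distance 7440.7 km.
Leg 4→5: central angle 1.8949 rad, distance 12072.7 km.
Total: 2543.5 + 13481.2 + 7440.7 + 12072.7 ≈ 35538 km.

35538 km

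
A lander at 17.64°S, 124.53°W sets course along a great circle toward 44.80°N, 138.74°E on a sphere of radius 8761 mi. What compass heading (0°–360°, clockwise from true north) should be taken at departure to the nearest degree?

313°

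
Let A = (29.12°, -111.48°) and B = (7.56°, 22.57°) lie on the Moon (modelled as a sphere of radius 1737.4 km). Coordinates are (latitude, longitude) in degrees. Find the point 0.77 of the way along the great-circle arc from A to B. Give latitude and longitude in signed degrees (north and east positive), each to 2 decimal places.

Central angle δ = 2.1390 rad. Interpolating on the sphere with fraction f = 0.77:
P = [sin((1−f)δ)·A + sin(fδ)·B] / sin δ = 0.5604·A + 1.1830·B in Cartesian coordinates,
giving P = (0.9036, -0.0055, 0.4284), i.e. latitude 25.36°, longitude -0.35°.

25.36°, -0.35°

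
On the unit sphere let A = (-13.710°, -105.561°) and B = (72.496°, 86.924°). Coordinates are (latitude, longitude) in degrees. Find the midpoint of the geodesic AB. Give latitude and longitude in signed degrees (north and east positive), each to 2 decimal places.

The central angle between A and B is δ = 2.1075 rad.
With f = 0.5, the slerp weights are sin((1−f)δ)/sin δ = 1.0115 and sin(fδ)/sin δ = 1.0115.
Weighted sum of the unit vectors: (1.0115)·(-0.2606,-0.9359,-0.2370) + (1.0115)·(0.0161,0.3003,0.9537) = (-0.2473, -0.6429, 0.7249).
Converting back: φ = atan2(z, √(x²+y²)) = 46.46°, λ = atan2(y, x) = -111.04°.

46.46°, -111.04°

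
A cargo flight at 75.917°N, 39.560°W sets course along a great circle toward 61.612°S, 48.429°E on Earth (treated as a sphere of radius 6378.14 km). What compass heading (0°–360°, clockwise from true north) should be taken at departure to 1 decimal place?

115.9°

Δλ = 87.989° = 1.5357 rad.
y = sin Δλ · cos φ₂ = (0.9994)(0.4754) = 0.4751
x = cos φ₁ sin φ₂ − sin φ₁ cos φ₂ cos Δλ = (0.2433)(-0.8797) − (0.9699)(0.4754)(0.0351) = -0.2302
θ = atan2(y, x) = 115.85°, so the bearing is 115.9°.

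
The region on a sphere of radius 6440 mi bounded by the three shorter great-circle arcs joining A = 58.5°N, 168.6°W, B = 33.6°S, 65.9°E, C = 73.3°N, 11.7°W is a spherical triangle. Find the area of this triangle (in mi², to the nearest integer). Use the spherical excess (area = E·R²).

Side lengths (central angles): a = 2.0699, b = 0.8250, c = 2.3812 rad; semiperimeter s = 2.6380.
By l'Huilier's theorem, tan(E/4) = √[tan(s/2) tan((s−a)/2) tan((s−b)/2) tan((s−c)/2)], giving spherical excess E = 1.6334 rad.
Area = E·R² = 1.6334 × (6440)² ≈ 67742713 mi².

67742713 mi²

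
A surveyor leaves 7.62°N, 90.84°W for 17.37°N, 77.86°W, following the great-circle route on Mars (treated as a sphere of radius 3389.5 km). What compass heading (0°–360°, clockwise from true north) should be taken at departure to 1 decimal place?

51.2°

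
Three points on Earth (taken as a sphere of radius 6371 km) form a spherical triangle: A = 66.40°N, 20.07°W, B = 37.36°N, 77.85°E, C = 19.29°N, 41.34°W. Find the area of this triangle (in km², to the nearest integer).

16512626 km²

Side lengths (central angles): a = 1.7370, b = 0.8568, c = 1.0330 rad; semiperimeter s = 1.8134.
By l'Huilier's theorem, tan(E/4) = √[tan(s/2) tan((s−a)/2) tan((s−b)/2) tan((s−c)/2)], giving spherical excess E = 0.4068 rad.
Area = E·R² = 0.4068 × (6371)² ≈ 16512626 km².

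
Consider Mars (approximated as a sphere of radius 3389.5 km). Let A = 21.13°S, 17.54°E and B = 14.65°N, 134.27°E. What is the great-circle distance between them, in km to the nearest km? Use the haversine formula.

7088 km

Let φ₁ = -0.3688 rad, φ₂ = 0.2557 rad, and Δλ = 2.0373 rad.
Haversine: a = sin²(Δφ/2) + cos φ₁ cos φ₂ sin²(Δλ/2) = 0.0944 + (0.9328)(0.9675)(0.7249) = 0.74854.
Central angle c = 2·arcsin(√a) = 2.09102 rad.
Distance = R·c = 3389.5 × 2.0910 ≈ 7088 km.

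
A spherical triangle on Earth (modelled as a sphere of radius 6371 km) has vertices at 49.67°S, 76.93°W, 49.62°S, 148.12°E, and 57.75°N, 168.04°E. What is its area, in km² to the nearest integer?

Side lengths (central angles): a = 1.8957, b = 2.4830, c = 1.2823 rad; semiperimeter s = 2.8305.
By l'Huilier's theorem, tan(E/4) = √[tan(s/2) tan((s−a)/2) tan((s−b)/2) tan((s−c)/2)], giving spherical excess E = 2.5565 rad.
Area = E·R² = 2.5565 × (6371)² ≈ 103766197 km².

103766197 km²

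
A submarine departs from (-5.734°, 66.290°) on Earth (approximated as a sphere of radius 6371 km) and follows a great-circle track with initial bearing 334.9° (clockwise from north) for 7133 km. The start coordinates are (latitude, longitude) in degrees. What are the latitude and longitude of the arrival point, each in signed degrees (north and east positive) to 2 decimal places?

Angular distance δ = d/R = 7133/6371 = 1.11960 rad; initial bearing θ = 5.8451 rad.
sin φ₂ = sin φ₁ cos δ + cos φ₁ sin δ cos θ = (-0.0999)(0.4360) + (0.9950)(0.8999)(0.9056) = 0.7673, so φ₂ = 50.11°.
Δλ = atan2(sin θ sin δ cos φ₁, cos δ − sin φ₁ sin φ₂) = atan2(-0.3798, 0.5127) = -36.533°.
λ₂ = 66.290° − 36.533° = 29.76°.

50.11°, 29.76°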